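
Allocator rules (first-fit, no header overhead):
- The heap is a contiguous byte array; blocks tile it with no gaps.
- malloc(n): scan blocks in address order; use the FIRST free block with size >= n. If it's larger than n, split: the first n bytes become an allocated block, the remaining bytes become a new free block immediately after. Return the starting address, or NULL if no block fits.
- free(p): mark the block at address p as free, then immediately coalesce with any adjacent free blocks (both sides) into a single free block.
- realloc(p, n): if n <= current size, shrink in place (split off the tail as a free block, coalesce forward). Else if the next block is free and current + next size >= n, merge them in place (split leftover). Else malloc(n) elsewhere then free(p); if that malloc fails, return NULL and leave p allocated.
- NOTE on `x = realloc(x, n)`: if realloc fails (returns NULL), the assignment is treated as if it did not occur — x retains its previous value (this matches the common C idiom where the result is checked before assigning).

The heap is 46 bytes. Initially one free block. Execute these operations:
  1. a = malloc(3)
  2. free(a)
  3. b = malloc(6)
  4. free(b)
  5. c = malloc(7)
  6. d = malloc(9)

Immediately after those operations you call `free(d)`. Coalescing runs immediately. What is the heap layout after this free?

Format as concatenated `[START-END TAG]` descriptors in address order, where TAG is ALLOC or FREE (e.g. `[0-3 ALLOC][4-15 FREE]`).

Answer: [0-6 ALLOC][7-45 FREE]

Derivation:
Op 1: a = malloc(3) -> a = 0; heap: [0-2 ALLOC][3-45 FREE]
Op 2: free(a) -> (freed a); heap: [0-45 FREE]
Op 3: b = malloc(6) -> b = 0; heap: [0-5 ALLOC][6-45 FREE]
Op 4: free(b) -> (freed b); heap: [0-45 FREE]
Op 5: c = malloc(7) -> c = 0; heap: [0-6 ALLOC][7-45 FREE]
Op 6: d = malloc(9) -> d = 7; heap: [0-6 ALLOC][7-15 ALLOC][16-45 FREE]
free(d): d = 7 -> block [7-15 ALLOC]; mark free, coalesce with adjacent free neighbors -> [0-6 ALLOC][7-45 FREE]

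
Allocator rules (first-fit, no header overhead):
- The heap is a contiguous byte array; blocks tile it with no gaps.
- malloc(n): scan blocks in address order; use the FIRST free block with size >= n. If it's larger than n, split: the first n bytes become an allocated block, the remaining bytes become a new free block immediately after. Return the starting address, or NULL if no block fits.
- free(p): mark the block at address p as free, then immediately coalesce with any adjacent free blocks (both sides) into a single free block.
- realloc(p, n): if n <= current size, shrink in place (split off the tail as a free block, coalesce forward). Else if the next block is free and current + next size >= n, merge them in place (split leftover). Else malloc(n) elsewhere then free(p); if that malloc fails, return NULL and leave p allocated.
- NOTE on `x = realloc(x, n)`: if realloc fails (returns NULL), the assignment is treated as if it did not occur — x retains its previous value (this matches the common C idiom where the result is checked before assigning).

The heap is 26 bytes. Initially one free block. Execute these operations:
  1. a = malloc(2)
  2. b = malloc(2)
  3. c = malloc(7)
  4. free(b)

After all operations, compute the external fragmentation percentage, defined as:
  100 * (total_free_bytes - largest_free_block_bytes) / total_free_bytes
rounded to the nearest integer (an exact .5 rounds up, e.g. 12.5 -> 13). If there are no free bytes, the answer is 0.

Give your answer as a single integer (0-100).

Op 1: a = malloc(2) -> a = 0; heap: [0-1 ALLOC][2-25 FREE]
Op 2: b = malloc(2) -> b = 2; heap: [0-1 ALLOC][2-3 ALLOC][4-25 FREE]
Op 3: c = malloc(7) -> c = 4; heap: [0-1 ALLOC][2-3 ALLOC][4-10 ALLOC][11-25 FREE]
Op 4: free(b) -> (freed b); heap: [0-1 ALLOC][2-3 FREE][4-10 ALLOC][11-25 FREE]
Free blocks: [2 15] total_free=17 largest=15 -> 100*(17-15)/17 = 200/17 ≈ 11.765 -> rounds to 12

Answer: 12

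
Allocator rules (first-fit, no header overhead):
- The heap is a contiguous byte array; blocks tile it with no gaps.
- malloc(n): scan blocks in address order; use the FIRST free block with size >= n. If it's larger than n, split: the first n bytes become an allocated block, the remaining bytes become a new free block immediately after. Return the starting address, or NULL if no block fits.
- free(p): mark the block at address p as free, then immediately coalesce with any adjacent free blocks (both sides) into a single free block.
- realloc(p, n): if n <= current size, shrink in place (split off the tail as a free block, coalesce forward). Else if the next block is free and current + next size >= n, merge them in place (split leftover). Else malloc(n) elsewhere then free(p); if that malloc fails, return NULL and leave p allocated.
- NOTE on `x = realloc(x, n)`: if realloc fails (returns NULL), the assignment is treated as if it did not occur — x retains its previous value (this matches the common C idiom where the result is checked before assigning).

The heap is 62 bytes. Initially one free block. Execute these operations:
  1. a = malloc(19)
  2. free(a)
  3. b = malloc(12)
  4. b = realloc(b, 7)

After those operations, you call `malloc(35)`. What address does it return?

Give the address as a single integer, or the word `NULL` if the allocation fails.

Op 1: a = malloc(19) -> a = 0; heap: [0-18 ALLOC][19-61 FREE]
Op 2: free(a) -> (freed a); heap: [0-61 FREE]
Op 3: b = malloc(12) -> b = 0; heap: [0-11 ALLOC][12-61 FREE]
Op 4: b = realloc(b, 7) -> b = 0; heap: [0-6 ALLOC][7-61 FREE]
malloc(35): first-fit scan over [0-6 ALLOC][7-61 FREE] -> 7

Answer: 7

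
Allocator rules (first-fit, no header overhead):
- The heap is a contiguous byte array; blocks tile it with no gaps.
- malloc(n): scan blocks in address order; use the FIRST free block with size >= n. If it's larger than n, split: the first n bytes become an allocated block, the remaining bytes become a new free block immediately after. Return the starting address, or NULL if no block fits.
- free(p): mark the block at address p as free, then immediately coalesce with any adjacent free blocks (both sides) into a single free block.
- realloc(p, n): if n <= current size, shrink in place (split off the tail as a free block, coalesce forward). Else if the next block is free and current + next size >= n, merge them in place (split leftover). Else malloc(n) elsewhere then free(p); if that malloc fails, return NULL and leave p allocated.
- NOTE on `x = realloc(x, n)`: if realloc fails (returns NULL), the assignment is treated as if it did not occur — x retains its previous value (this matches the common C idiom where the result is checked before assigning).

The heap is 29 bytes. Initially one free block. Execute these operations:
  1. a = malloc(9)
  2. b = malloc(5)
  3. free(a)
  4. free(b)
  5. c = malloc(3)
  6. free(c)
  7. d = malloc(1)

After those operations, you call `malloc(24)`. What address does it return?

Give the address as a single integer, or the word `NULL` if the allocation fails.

Op 1: a = malloc(9) -> a = 0; heap: [0-8 ALLOC][9-28 FREE]
Op 2: b = malloc(5) -> b = 9; heap: [0-8 ALLOC][9-13 ALLOC][14-28 FREE]
Op 3: free(a) -> (freed a); heap: [0-8 FREE][9-13 ALLOC][14-28 FREE]
Op 4: free(b) -> (freed b); heap: [0-28 FREE]
Op 5: c = malloc(3) -> c = 0; heap: [0-2 ALLOC][3-28 FREE]
Op 6: free(c) -> (freed c); heap: [0-28 FREE]
Op 7: d = malloc(1) -> d = 0; heap: [0-0 ALLOC][1-28 FREE]
malloc(24): first-fit scan over [0-0 ALLOC][1-28 FREE] -> 1

Answer: 1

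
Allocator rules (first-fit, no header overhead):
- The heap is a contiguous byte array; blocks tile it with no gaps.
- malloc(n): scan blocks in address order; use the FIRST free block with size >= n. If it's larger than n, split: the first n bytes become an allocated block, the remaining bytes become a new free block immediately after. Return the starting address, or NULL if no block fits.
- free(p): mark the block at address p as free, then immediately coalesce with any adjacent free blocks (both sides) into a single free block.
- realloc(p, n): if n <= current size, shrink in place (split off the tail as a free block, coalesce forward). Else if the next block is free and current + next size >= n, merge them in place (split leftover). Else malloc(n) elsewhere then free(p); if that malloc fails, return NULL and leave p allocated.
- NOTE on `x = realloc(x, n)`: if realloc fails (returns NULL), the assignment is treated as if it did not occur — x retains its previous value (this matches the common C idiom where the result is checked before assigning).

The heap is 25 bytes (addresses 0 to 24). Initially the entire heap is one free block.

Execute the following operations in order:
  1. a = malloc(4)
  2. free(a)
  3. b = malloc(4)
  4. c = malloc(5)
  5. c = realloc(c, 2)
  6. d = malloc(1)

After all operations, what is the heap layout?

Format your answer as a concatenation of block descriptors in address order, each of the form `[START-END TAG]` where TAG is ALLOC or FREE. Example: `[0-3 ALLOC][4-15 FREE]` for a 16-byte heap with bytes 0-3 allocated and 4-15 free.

Answer: [0-3 ALLOC][4-5 ALLOC][6-6 ALLOC][7-24 FREE]

Derivation:
Op 1: a = malloc(4) -> a = 0; heap: [0-3 ALLOC][4-24 FREE]
Op 2: free(a) -> (freed a); heap: [0-24 FREE]
Op 3: b = malloc(4) -> b = 0; heap: [0-3 ALLOC][4-24 FREE]
Op 4: c = malloc(5) -> c = 4; heap: [0-3 ALLOC][4-8 ALLOC][9-24 FREE]
Op 5: c = realloc(c, 2) -> c = 4; heap: [0-3 ALLOC][4-5 ALLOC][6-24 FREE]
Op 6: d = malloc(1) -> d = 6; heap: [0-3 ALLOC][4-5 ALLOC][6-6 ALLOC][7-24 FREE]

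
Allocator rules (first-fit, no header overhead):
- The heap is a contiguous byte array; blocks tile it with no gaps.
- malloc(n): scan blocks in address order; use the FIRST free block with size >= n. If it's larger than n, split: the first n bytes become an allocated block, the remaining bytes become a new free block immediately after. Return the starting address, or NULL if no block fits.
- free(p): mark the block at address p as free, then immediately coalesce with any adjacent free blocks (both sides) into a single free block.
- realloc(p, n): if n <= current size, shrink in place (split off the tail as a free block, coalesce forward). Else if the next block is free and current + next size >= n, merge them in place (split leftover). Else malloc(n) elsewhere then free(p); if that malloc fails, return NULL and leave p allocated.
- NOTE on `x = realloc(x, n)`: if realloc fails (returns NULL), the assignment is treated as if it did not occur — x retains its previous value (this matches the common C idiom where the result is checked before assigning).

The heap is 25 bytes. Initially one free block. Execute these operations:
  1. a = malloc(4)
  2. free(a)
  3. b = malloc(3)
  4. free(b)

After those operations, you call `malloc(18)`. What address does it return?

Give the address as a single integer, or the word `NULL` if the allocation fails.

Op 1: a = malloc(4) -> a = 0; heap: [0-3 ALLOC][4-24 FREE]
Op 2: free(a) -> (freed a); heap: [0-24 FREE]
Op 3: b = malloc(3) -> b = 0; heap: [0-2 ALLOC][3-24 FREE]
Op 4: free(b) -> (freed b); heap: [0-24 FREE]
malloc(18): first-fit scan over [0-24 FREE] -> 0

Answer: 0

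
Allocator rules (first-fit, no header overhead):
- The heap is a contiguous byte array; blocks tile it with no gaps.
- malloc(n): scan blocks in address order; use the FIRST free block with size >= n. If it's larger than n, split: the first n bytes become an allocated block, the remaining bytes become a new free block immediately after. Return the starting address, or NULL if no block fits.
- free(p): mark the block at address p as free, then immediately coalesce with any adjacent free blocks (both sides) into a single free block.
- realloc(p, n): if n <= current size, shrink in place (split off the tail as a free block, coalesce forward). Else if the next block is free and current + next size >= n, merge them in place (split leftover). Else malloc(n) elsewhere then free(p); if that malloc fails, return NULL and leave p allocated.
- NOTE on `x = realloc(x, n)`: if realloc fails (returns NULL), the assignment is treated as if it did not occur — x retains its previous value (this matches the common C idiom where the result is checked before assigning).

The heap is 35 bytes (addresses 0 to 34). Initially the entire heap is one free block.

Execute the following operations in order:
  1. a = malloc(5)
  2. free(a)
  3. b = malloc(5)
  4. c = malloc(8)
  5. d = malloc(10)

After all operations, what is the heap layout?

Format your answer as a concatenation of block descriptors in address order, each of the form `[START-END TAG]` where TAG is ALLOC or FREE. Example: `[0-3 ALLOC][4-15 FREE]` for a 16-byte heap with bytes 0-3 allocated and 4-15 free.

Answer: [0-4 ALLOC][5-12 ALLOC][13-22 ALLOC][23-34 FREE]

Derivation:
Op 1: a = malloc(5) -> a = 0; heap: [0-4 ALLOC][5-34 FREE]
Op 2: free(a) -> (freed a); heap: [0-34 FREE]
Op 3: b = malloc(5) -> b = 0; heap: [0-4 ALLOC][5-34 FREE]
Op 4: c = malloc(8) -> c = 5; heap: [0-4 ALLOC][5-12 ALLOC][13-34 FREE]
Op 5: d = malloc(10) -> d = 13; heap: [0-4 ALLOC][5-12 ALLOC][13-22 ALLOC][23-34 FREE]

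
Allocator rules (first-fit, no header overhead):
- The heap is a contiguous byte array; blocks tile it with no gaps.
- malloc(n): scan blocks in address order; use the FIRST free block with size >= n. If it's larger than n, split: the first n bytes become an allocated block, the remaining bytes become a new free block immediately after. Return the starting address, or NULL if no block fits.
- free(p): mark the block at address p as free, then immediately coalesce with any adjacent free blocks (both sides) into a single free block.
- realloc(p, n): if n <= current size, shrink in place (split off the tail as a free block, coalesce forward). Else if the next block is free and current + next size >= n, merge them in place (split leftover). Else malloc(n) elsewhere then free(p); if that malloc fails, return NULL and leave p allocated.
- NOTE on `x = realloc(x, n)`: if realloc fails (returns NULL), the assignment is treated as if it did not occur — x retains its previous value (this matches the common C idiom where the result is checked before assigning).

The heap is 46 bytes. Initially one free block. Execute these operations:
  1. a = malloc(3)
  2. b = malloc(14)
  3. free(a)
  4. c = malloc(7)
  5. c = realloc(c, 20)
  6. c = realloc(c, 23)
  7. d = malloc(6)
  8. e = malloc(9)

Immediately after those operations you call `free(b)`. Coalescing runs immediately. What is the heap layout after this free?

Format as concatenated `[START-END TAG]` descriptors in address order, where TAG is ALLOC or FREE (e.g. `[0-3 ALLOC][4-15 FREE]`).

Answer: [0-16 FREE][17-39 ALLOC][40-45 ALLOC]

Derivation:
Op 1: a = malloc(3) -> a = 0; heap: [0-2 ALLOC][3-45 FREE]
Op 2: b = malloc(14) -> b = 3; heap: [0-2 ALLOC][3-16 ALLOC][17-45 FREE]
Op 3: free(a) -> (freed a); heap: [0-2 FREE][3-16 ALLOC][17-45 FREE]
Op 4: c = malloc(7) -> c = 17; heap: [0-2 FREE][3-16 ALLOC][17-23 ALLOC][24-45 FREE]
Op 5: c = realloc(c, 20) -> c = 17; heap: [0-2 FREE][3-16 ALLOC][17-36 ALLOC][37-45 FREE]
Op 6: c = realloc(c, 23) -> c = 17; heap: [0-2 FREE][3-16 ALLOC][17-39 ALLOC][40-45 FREE]
Op 7: d = malloc(6) -> d = 40; heap: [0-2 FREE][3-16 ALLOC][17-39 ALLOC][40-45 ALLOC]
Op 8: e = malloc(9) -> e = NULL; heap: [0-2 FREE][3-16 ALLOC][17-39 ALLOC][40-45 ALLOC]
free(b): b = 3 -> block [3-16 ALLOC]; mark free, coalesce with adjacent free neighbors -> [0-16 FREE][17-39 ALLOC][40-45 ALLOC]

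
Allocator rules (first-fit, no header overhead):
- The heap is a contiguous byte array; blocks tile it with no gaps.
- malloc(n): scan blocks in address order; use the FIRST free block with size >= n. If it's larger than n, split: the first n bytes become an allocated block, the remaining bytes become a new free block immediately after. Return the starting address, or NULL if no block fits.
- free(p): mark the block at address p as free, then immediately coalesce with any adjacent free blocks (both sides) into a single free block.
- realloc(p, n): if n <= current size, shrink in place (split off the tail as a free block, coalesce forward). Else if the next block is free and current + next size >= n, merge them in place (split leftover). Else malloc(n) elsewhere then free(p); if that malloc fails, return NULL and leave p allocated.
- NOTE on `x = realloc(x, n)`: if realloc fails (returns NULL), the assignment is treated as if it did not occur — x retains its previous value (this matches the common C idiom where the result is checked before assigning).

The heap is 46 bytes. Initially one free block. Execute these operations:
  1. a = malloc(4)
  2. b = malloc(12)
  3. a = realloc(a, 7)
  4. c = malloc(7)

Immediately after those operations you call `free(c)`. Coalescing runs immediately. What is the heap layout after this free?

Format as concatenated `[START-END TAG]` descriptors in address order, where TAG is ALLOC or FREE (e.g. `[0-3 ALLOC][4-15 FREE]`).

Answer: [0-3 FREE][4-15 ALLOC][16-22 ALLOC][23-45 FREE]

Derivation:
Op 1: a = malloc(4) -> a = 0; heap: [0-3 ALLOC][4-45 FREE]
Op 2: b = malloc(12) -> b = 4; heap: [0-3 ALLOC][4-15 ALLOC][16-45 FREE]
Op 3: a = realloc(a, 7) -> a = 16; heap: [0-3 FREE][4-15 ALLOC][16-22 ALLOC][23-45 FREE]
Op 4: c = malloc(7) -> c = 23; heap: [0-3 FREE][4-15 ALLOC][16-22 ALLOC][23-29 ALLOC][30-45 FREE]
free(c): c = 23 -> block [23-29 ALLOC]; mark free, coalesce with adjacent free neighbors -> [0-3 FREE][4-15 ALLOC][16-22 ALLOC][23-45 FREE]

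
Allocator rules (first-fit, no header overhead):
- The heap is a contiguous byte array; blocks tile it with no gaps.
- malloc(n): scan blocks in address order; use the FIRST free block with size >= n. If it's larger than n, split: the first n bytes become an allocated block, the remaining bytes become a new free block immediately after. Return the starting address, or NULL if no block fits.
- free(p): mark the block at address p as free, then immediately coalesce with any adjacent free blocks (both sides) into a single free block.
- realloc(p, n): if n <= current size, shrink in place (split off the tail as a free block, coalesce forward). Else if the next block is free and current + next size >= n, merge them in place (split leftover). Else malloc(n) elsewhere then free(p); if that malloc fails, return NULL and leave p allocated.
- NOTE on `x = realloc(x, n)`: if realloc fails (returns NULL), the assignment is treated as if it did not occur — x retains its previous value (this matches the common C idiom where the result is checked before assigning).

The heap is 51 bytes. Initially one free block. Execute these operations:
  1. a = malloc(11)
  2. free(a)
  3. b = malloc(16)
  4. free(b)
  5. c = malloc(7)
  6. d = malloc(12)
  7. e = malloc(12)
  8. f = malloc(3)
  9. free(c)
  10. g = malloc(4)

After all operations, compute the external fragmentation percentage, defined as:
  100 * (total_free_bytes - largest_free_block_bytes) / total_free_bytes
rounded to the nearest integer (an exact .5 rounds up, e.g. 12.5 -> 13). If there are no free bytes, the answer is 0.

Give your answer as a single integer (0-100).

Op 1: a = malloc(11) -> a = 0; heap: [0-10 ALLOC][11-50 FREE]
Op 2: free(a) -> (freed a); heap: [0-50 FREE]
Op 3: b = malloc(16) -> b = 0; heap: [0-15 ALLOC][16-50 FREE]
Op 4: free(b) -> (freed b); heap: [0-50 FREE]
Op 5: c = malloc(7) -> c = 0; heap: [0-6 ALLOC][7-50 FREE]
Op 6: d = malloc(12) -> d = 7; heap: [0-6 ALLOC][7-18 ALLOC][19-50 FREE]
Op 7: e = malloc(12) -> e = 19; heap: [0-6 ALLOC][7-18 ALLOC][19-30 ALLOC][31-50 FREE]
Op 8: f = malloc(3) -> f = 31; heap: [0-6 ALLOC][7-18 ALLOC][19-30 ALLOC][31-33 ALLOC][34-50 FREE]
Op 9: free(c) -> (freed c); heap: [0-6 FREE][7-18 ALLOC][19-30 ALLOC][31-33 ALLOC][34-50 FREE]
Op 10: g = malloc(4) -> g = 0; heap: [0-3 ALLOC][4-6 FREE][7-18 ALLOC][19-30 ALLOC][31-33 ALLOC][34-50 FREE]
Free blocks: [3 17] total_free=20 largest=17 -> 100*(20-17)/20 = 300/20 = 15

Answer: 15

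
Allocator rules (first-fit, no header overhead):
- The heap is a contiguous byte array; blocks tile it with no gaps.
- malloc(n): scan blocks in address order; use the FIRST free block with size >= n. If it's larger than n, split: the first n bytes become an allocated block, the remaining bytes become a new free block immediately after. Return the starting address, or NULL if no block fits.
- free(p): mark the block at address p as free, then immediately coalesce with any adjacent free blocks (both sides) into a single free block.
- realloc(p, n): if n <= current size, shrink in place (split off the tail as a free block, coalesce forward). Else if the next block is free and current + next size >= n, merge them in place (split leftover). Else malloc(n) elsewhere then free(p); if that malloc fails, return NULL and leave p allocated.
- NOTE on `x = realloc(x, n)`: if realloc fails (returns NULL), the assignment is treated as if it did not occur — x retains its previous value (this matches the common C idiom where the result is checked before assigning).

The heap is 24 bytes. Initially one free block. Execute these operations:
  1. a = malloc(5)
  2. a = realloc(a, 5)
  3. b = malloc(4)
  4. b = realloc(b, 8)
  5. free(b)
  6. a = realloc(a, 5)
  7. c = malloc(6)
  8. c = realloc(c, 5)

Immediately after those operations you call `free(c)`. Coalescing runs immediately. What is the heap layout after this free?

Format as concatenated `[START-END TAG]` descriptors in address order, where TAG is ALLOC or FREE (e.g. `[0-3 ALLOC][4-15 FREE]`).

Answer: [0-4 ALLOC][5-23 FREE]

Derivation:
Op 1: a = malloc(5) -> a = 0; heap: [0-4 ALLOC][5-23 FREE]
Op 2: a = realloc(a, 5) -> a = 0; heap: [0-4 ALLOC][5-23 FREE]
Op 3: b = malloc(4) -> b = 5; heap: [0-4 ALLOC][5-8 ALLOC][9-23 FREE]
Op 4: b = realloc(b, 8) -> b = 5; heap: [0-4 ALLOC][5-12 ALLOC][13-23 FREE]
Op 5: free(b) -> (freed b); heap: [0-4 ALLOC][5-23 FREE]
Op 6: a = realloc(a, 5) -> a = 0; heap: [0-4 ALLOC][5-23 FREE]
Op 7: c = malloc(6) -> c = 5; heap: [0-4 ALLOC][5-10 ALLOC][11-23 FREE]
Op 8: c = realloc(c, 5) -> c = 5; heap: [0-4 ALLOC][5-9 ALLOC][10-23 FREE]
free(c): c = 5 -> block [5-9 ALLOC]; mark free, coalesce with adjacent free neighbors -> [0-4 ALLOC][5-23 FREE]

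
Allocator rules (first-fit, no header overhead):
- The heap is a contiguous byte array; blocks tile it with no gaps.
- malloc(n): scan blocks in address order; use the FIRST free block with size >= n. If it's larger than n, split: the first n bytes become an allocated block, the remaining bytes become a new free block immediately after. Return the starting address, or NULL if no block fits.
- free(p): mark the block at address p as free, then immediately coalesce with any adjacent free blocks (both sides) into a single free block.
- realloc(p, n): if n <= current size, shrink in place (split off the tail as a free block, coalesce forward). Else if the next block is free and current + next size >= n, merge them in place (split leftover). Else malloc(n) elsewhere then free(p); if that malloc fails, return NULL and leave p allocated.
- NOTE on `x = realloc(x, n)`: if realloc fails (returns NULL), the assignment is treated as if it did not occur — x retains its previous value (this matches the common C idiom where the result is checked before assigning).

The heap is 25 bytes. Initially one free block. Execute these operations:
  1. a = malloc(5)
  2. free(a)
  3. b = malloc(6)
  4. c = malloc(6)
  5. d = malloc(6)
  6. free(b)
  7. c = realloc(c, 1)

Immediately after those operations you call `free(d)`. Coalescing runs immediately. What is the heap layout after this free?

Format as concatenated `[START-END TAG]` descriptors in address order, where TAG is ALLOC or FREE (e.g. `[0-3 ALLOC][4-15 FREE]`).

Op 1: a = malloc(5) -> a = 0; heap: [0-4 ALLOC][5-24 FREE]
Op 2: free(a) -> (freed a); heap: [0-24 FREE]
Op 3: b = malloc(6) -> b = 0; heap: [0-5 ALLOC][6-24 FREE]
Op 4: c = malloc(6) -> c = 6; heap: [0-5 ALLOC][6-11 ALLOC][12-24 FREE]
Op 5: d = malloc(6) -> d = 12; heap: [0-5 ALLOC][6-11 ALLOC][12-17 ALLOC][18-24 FREE]
Op 6: free(b) -> (freed b); heap: [0-5 FREE][6-11 ALLOC][12-17 ALLOC][18-24 FREE]
Op 7: c = realloc(c, 1) -> c = 6; heap: [0-5 FREE][6-6 ALLOC][7-11 FREE][12-17 ALLOC][18-24 FREE]
free(d): d = 12 -> block [12-17 ALLOC]; mark free, coalesce with adjacent free neighbors -> [0-5 FREE][6-6 ALLOC][7-24 FREE]

Answer: [0-5 FREE][6-6 ALLOC][7-24 FREE]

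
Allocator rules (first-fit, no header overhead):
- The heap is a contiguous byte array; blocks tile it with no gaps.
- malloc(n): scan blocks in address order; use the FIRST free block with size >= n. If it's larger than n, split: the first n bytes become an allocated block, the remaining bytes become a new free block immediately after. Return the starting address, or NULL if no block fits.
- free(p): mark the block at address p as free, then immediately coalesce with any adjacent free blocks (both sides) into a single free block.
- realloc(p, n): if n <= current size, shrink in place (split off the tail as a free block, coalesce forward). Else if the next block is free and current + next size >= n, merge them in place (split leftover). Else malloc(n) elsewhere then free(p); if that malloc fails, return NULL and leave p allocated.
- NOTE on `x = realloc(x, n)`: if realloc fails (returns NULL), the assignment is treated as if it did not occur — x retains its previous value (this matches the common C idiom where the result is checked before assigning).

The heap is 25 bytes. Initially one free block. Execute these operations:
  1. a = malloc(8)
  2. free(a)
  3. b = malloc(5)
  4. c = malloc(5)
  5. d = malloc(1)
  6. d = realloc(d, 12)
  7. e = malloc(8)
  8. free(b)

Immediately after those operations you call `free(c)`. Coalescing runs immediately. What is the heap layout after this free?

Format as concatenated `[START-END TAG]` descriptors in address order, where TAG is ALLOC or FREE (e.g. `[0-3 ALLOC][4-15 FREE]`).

Op 1: a = malloc(8) -> a = 0; heap: [0-7 ALLOC][8-24 FREE]
Op 2: free(a) -> (freed a); heap: [0-24 FREE]
Op 3: b = malloc(5) -> b = 0; heap: [0-4 ALLOC][5-24 FREE]
Op 4: c = malloc(5) -> c = 5; heap: [0-4 ALLOC][5-9 ALLOC][10-24 FREE]
Op 5: d = malloc(1) -> d = 10; heap: [0-4 ALLOC][5-9 ALLOC][10-10 ALLOC][11-24 FREE]
Op 6: d = realloc(d, 12) -> d = 10; heap: [0-4 ALLOC][5-9 ALLOC][10-21 ALLOC][22-24 FREE]
Op 7: e = malloc(8) -> e = NULL; heap: [0-4 ALLOC][5-9 ALLOC][10-21 ALLOC][22-24 FREE]
Op 8: free(b) -> (freed b); heap: [0-4 FREE][5-9 ALLOC][10-21 ALLOC][22-24 FREE]
free(c): c = 5 -> block [5-9 ALLOC]; mark free, coalesce with adjacent free neighbors -> [0-9 FREE][10-21 ALLOC][22-24 FREE]

Answer: [0-9 FREE][10-21 ALLOC][22-24 FREE]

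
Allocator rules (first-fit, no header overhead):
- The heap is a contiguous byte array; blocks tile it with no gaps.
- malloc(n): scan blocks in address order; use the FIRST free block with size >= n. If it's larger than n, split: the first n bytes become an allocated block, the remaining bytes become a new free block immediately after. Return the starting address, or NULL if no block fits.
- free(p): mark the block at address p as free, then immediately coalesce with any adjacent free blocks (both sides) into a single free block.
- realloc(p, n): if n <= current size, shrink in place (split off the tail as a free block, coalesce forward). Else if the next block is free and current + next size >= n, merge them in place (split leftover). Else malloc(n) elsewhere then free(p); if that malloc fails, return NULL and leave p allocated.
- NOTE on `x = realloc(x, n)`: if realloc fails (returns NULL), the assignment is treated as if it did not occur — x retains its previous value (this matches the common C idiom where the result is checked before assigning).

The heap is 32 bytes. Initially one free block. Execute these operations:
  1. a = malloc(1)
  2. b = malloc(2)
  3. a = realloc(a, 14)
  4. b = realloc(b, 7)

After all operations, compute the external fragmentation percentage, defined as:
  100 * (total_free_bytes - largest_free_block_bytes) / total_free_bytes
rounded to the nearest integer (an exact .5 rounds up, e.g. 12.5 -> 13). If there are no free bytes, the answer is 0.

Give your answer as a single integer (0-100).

Answer: 27

Derivation:
Op 1: a = malloc(1) -> a = 0; heap: [0-0 ALLOC][1-31 FREE]
Op 2: b = malloc(2) -> b = 1; heap: [0-0 ALLOC][1-2 ALLOC][3-31 FREE]
Op 3: a = realloc(a, 14) -> a = 3; heap: [0-0 FREE][1-2 ALLOC][3-16 ALLOC][17-31 FREE]
Op 4: b = realloc(b, 7) -> b = 17; heap: [0-2 FREE][3-16 ALLOC][17-23 ALLOC][24-31 FREE]
Free blocks: [3 8] total_free=11 largest=8 -> 100*(11-8)/11 = 300/11 ≈ 27.273 -> rounds to 27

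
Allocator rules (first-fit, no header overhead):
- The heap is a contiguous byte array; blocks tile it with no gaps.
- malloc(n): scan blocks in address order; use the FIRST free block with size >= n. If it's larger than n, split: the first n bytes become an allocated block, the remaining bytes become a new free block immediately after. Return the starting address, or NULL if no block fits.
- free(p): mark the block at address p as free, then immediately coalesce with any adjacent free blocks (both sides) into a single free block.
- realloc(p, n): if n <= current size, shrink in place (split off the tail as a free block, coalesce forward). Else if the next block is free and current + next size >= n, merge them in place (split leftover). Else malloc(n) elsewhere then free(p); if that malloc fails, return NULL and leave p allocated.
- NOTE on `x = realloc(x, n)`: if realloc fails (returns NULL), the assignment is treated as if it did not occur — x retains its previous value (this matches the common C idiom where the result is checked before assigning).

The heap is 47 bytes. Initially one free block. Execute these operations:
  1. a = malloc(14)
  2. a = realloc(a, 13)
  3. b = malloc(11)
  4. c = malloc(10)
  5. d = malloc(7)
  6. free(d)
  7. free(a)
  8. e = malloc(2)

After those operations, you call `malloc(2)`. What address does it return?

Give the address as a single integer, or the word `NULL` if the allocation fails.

Op 1: a = malloc(14) -> a = 0; heap: [0-13 ALLOC][14-46 FREE]
Op 2: a = realloc(a, 13) -> a = 0; heap: [0-12 ALLOC][13-46 FREE]
Op 3: b = malloc(11) -> b = 13; heap: [0-12 ALLOC][13-23 ALLOC][24-46 FREE]
Op 4: c = malloc(10) -> c = 24; heap: [0-12 ALLOC][13-23 ALLOC][24-33 ALLOC][34-46 FREE]
Op 5: d = malloc(7) -> d = 34; heap: [0-12 ALLOC][13-23 ALLOC][24-33 ALLOC][34-40 ALLOC][41-46 FREE]
Op 6: free(d) -> (freed d); heap: [0-12 ALLOC][13-23 ALLOC][24-33 ALLOC][34-46 FREE]
Op 7: free(a) -> (freed a); heap: [0-12 FREE][13-23 ALLOC][24-33 ALLOC][34-46 FREE]
Op 8: e = malloc(2) -> e = 0; heap: [0-1 ALLOC][2-12 FREE][13-23 ALLOC][24-33 ALLOC][34-46 FREE]
malloc(2): first-fit scan over [0-1 ALLOC][2-12 FREE][13-23 ALLOC][24-33 ALLOC][34-46 FREE] -> 2

Answer: 2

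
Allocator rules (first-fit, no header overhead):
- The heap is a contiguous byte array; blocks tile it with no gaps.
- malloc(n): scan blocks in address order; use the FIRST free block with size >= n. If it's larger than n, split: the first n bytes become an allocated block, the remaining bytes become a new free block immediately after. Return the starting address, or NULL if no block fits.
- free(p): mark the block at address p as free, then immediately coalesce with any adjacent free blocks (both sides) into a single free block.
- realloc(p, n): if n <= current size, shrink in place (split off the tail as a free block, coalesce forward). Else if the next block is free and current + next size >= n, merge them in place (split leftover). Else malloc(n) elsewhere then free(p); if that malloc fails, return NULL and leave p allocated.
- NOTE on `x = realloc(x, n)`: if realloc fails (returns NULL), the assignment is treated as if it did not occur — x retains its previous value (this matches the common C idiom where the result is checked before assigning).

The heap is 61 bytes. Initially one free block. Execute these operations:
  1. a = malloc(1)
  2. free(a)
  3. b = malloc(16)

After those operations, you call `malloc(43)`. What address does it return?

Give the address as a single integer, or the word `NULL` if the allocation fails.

Op 1: a = malloc(1) -> a = 0; heap: [0-0 ALLOC][1-60 FREE]
Op 2: free(a) -> (freed a); heap: [0-60 FREE]
Op 3: b = malloc(16) -> b = 0; heap: [0-15 ALLOC][16-60 FREE]
malloc(43): first-fit scan over [0-15 ALLOC][16-60 FREE] -> 16

Answer: 16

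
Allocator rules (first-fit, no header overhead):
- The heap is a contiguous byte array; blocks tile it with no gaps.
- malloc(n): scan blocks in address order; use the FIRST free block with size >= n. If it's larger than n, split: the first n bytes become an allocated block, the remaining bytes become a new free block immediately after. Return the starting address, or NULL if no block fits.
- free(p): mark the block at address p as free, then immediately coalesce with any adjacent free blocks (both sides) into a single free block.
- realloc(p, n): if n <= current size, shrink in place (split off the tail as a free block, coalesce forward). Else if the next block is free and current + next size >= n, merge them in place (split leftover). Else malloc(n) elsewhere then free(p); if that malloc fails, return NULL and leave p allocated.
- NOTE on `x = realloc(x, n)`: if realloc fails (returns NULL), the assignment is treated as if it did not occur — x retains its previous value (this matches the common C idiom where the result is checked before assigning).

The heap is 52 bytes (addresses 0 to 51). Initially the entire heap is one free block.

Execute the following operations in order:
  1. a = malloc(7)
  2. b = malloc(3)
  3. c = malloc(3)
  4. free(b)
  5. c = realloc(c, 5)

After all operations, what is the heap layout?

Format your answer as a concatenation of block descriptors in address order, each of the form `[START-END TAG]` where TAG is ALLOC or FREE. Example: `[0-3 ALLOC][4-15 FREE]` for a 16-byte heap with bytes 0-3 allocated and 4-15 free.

Answer: [0-6 ALLOC][7-9 FREE][10-14 ALLOC][15-51 FREE]

Derivation:
Op 1: a = malloc(7) -> a = 0; heap: [0-6 ALLOC][7-51 FREE]
Op 2: b = malloc(3) -> b = 7; heap: [0-6 ALLOC][7-9 ALLOC][10-51 FREE]
Op 3: c = malloc(3) -> c = 10; heap: [0-6 ALLOC][7-9 ALLOC][10-12 ALLOC][13-51 FREE]
Op 4: free(b) -> (freed b); heap: [0-6 ALLOC][7-9 FREE][10-12 ALLOC][13-51 FREE]
Op 5: c = realloc(c, 5) -> c = 10; heap: [0-6 ALLOC][7-9 FREE][10-14 ALLOC][15-51 FREE]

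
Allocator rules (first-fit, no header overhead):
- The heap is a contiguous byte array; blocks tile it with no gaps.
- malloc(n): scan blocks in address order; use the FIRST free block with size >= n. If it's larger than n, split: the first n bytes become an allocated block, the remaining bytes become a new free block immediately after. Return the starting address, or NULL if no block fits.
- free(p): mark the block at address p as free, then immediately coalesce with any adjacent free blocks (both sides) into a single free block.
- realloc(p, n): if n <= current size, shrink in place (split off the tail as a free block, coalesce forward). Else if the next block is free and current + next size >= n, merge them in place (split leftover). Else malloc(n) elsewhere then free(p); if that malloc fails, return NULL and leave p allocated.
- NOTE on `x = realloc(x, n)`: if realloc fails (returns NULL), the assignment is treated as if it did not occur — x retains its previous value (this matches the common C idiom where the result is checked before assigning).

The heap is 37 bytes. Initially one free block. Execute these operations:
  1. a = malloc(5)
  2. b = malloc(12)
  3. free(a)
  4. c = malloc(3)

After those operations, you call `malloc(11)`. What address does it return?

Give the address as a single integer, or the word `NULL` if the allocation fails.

Answer: 17

Derivation:
Op 1: a = malloc(5) -> a = 0; heap: [0-4 ALLOC][5-36 FREE]
Op 2: b = malloc(12) -> b = 5; heap: [0-4 ALLOC][5-16 ALLOC][17-36 FREE]
Op 3: free(a) -> (freed a); heap: [0-4 FREE][5-16 ALLOC][17-36 FREE]
Op 4: c = malloc(3) -> c = 0; heap: [0-2 ALLOC][3-4 FREE][5-16 ALLOC][17-36 FREE]
malloc(11): first-fit scan over [0-2 ALLOC][3-4 FREE][5-16 ALLOC][17-36 FREE] -> 17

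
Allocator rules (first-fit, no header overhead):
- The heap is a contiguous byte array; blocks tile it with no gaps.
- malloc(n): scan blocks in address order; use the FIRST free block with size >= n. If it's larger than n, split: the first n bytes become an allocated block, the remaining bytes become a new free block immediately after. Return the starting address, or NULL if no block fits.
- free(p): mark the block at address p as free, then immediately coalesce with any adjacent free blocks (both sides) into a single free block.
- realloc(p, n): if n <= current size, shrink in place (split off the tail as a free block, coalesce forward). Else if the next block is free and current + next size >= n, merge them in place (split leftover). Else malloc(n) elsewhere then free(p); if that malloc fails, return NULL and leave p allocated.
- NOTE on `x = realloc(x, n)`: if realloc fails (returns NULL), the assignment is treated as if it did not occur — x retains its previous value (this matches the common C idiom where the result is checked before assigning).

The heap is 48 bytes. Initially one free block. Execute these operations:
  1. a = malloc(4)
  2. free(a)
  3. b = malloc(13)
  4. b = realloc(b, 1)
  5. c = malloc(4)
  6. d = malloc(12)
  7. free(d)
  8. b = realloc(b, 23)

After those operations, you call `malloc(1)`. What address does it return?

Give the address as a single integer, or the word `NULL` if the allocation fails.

Op 1: a = malloc(4) -> a = 0; heap: [0-3 ALLOC][4-47 FREE]
Op 2: free(a) -> (freed a); heap: [0-47 FREE]
Op 3: b = malloc(13) -> b = 0; heap: [0-12 ALLOC][13-47 FREE]
Op 4: b = realloc(b, 1) -> b = 0; heap: [0-0 ALLOC][1-47 FREE]
Op 5: c = malloc(4) -> c = 1; heap: [0-0 ALLOC][1-4 ALLOC][5-47 FREE]
Op 6: d = malloc(12) -> d = 5; heap: [0-0 ALLOC][1-4 ALLOC][5-16 ALLOC][17-47 FREE]
Op 7: free(d) -> (freed d); heap: [0-0 ALLOC][1-4 ALLOC][5-47 FREE]
Op 8: b = realloc(b, 23) -> b = 5; heap: [0-0 FREE][1-4 ALLOC][5-27 ALLOC][28-47 FREE]
malloc(1): first-fit scan over [0-0 FREE][1-4 ALLOC][5-27 ALLOC][28-47 FREE] -> 0

Answer: 0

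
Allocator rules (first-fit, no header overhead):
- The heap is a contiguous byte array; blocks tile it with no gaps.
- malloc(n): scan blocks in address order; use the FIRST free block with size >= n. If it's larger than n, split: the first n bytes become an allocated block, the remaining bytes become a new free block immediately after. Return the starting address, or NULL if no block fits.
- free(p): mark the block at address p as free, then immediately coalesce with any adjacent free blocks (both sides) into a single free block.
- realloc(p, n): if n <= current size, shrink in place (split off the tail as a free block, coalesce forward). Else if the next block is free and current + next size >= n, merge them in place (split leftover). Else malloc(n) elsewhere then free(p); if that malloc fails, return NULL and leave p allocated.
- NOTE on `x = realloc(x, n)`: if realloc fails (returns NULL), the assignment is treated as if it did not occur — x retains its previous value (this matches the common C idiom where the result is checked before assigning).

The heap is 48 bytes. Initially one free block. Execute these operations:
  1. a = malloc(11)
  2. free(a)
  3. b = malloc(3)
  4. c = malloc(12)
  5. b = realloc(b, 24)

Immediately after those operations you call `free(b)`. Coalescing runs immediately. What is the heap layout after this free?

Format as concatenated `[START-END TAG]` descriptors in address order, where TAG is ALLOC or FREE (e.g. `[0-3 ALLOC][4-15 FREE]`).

Answer: [0-2 FREE][3-14 ALLOC][15-47 FREE]

Derivation:
Op 1: a = malloc(11) -> a = 0; heap: [0-10 ALLOC][11-47 FREE]
Op 2: free(a) -> (freed a); heap: [0-47 FREE]
Op 3: b = malloc(3) -> b = 0; heap: [0-2 ALLOC][3-47 FREE]
Op 4: c = malloc(12) -> c = 3; heap: [0-2 ALLOC][3-14 ALLOC][15-47 FREE]
Op 5: b = realloc(b, 24) -> b = 15; heap: [0-2 FREE][3-14 ALLOC][15-38 ALLOC][39-47 FREE]
free(b): b = 15 -> block [15-38 ALLOC]; mark free, coalesce with adjacent free neighbors -> [0-2 FREE][3-14 ALLOC][15-47 FREE]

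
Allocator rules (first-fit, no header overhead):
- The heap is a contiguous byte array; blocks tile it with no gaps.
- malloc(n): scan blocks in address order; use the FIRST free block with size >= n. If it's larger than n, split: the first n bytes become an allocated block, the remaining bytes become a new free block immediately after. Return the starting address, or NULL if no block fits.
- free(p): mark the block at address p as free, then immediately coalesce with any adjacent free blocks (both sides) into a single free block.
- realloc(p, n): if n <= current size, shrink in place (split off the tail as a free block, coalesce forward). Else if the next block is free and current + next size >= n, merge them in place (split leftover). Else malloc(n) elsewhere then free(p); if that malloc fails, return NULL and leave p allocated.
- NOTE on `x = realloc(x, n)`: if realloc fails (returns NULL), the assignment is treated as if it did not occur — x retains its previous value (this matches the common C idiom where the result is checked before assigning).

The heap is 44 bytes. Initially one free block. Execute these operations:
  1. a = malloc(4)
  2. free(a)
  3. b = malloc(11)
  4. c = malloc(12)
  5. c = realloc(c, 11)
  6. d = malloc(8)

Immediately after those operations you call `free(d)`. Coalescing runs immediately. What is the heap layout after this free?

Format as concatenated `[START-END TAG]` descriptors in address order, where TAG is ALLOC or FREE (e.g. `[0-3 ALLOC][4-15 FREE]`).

Answer: [0-10 ALLOC][11-21 ALLOC][22-43 FREE]

Derivation:
Op 1: a = malloc(4) -> a = 0; heap: [0-3 ALLOC][4-43 FREE]
Op 2: free(a) -> (freed a); heap: [0-43 FREE]
Op 3: b = malloc(11) -> b = 0; heap: [0-10 ALLOC][11-43 FREE]
Op 4: c = malloc(12) -> c = 11; heap: [0-10 ALLOC][11-22 ALLOC][23-43 FREE]
Op 5: c = realloc(c, 11) -> c = 11; heap: [0-10 ALLOC][11-21 ALLOC][22-43 FREE]
Op 6: d = malloc(8) -> d = 22; heap: [0-10 ALLOC][11-21 ALLOC][22-29 ALLOC][30-43 FREE]
free(d): d = 22 -> block [22-29 ALLOC]; mark free, coalesce with adjacent free neighbors -> [0-10 ALLOC][11-21 ALLOC][22-43 FREE]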